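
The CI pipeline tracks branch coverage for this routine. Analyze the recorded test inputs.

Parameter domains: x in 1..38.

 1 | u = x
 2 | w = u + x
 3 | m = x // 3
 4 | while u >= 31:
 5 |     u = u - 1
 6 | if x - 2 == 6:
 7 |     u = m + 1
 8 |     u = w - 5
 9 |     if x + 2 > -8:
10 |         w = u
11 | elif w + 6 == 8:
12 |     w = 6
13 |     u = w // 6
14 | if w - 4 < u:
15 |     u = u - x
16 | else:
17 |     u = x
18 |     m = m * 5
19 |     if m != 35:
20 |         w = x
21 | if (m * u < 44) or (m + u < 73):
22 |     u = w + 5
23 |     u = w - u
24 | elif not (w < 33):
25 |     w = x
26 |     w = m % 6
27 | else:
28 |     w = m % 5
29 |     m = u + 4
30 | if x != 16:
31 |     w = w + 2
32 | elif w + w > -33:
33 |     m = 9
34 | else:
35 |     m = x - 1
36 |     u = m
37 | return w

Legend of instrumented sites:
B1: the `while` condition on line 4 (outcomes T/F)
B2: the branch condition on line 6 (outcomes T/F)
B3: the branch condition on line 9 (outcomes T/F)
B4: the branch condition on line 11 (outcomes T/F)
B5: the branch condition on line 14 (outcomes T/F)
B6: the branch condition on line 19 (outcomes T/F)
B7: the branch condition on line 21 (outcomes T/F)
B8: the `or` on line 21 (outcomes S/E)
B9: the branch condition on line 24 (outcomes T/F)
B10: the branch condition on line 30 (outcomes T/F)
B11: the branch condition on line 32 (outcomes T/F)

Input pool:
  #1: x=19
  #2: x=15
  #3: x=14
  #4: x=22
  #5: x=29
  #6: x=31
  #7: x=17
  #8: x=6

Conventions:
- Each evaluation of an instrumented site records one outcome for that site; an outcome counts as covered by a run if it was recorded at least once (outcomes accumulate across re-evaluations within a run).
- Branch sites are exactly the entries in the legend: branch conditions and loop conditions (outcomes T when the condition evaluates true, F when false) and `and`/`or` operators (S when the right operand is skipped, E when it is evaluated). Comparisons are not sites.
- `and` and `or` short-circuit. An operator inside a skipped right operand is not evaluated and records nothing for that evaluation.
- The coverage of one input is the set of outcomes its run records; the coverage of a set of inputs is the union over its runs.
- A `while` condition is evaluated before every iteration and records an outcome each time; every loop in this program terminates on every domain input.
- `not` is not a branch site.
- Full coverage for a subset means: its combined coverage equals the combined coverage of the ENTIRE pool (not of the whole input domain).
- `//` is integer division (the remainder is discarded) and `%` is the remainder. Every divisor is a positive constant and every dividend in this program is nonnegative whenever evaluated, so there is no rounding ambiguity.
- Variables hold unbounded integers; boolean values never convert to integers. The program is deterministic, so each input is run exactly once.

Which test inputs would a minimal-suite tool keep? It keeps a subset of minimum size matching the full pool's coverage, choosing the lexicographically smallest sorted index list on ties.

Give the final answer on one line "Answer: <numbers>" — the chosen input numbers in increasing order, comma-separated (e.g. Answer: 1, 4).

test 1 (x=19) fires B1->F, B2->F, B4->F, B5->F, B6->T, B8->E, B7->T, B10->T; hits B1=F, B2=F, B4=F, B5=F, B6=T, B7=T, B8=E, B10=T
test 2 (x=15) fires B1->F, B2->F, B4->F, B5->F, B6->T, B8->E, B7->T, B10->T; hits B1=F, B2=F, B4=F, B5=F, B6=T, B7=T, B8=E, B10=T
test 3 (x=14) fires B1->F, B2->F, B4->F, B5->F, B6->T, B8->E, B7->T, B10->T; hits B1=F, B2=F, B4=F, B5=F, B6=T, B7=T, B8=E, B10=T
test 4 (x=22) fires B1->F, B2->F, B4->F, B5->F, B6->F, B8->E, B7->T, B10->T; hits B1=F, B2=F, B4=F, B5=F, B6=F, B7=T, B8=E, B10=T
test 5 (x=29) fires B1->F, B2->F, B4->F, B5->F, B6->T, B8->E, B7->F, B9->F, B10->T; hits B1=F, B2=F, B4=F, B5=F, B6=T, B7=F, B8=E, B9=F, B10=T
test 6 (x=31) fires B1->T, B1->F, B2->F, B4->F, B5->F, B6->T, B8->E, B7->F, B9->F, B10->T; hits B1=T, B1=F, B2=F, B4=F, B5=F, B6=T, B7=F, B8=E, B9=F, B10=T
test 7 (x=17) fires B1->F, B2->F, B4->F, B5->F, B6->T, B8->E, B7->T, B10->T; hits B1=F, B2=F, B4=F, B5=F, B6=T, B7=T, B8=E, B10=T
test 8 (x=6) fires B1->F, B2->F, B4->F, B5->F, B6->T, B8->E, B7->T, B10->T; hits B1=F, B2=F, B4=F, B5=F, B6=T, B7=T, B8=E, B10=T
union over all inputs: B1=T, B1=F, B2=F, B4=F, B5=F, B6=T, B6=F, B7=T, B7=F, B8=E, B9=F, B10=T (12 outcomes)
no size-1 subset reaches all 12 outcomes (best union: 10/12)
inputs {4, 6} (size 2) cover everything; no size-2 subset with a lexicographically smaller index list covers all 12

Answer: 4, 6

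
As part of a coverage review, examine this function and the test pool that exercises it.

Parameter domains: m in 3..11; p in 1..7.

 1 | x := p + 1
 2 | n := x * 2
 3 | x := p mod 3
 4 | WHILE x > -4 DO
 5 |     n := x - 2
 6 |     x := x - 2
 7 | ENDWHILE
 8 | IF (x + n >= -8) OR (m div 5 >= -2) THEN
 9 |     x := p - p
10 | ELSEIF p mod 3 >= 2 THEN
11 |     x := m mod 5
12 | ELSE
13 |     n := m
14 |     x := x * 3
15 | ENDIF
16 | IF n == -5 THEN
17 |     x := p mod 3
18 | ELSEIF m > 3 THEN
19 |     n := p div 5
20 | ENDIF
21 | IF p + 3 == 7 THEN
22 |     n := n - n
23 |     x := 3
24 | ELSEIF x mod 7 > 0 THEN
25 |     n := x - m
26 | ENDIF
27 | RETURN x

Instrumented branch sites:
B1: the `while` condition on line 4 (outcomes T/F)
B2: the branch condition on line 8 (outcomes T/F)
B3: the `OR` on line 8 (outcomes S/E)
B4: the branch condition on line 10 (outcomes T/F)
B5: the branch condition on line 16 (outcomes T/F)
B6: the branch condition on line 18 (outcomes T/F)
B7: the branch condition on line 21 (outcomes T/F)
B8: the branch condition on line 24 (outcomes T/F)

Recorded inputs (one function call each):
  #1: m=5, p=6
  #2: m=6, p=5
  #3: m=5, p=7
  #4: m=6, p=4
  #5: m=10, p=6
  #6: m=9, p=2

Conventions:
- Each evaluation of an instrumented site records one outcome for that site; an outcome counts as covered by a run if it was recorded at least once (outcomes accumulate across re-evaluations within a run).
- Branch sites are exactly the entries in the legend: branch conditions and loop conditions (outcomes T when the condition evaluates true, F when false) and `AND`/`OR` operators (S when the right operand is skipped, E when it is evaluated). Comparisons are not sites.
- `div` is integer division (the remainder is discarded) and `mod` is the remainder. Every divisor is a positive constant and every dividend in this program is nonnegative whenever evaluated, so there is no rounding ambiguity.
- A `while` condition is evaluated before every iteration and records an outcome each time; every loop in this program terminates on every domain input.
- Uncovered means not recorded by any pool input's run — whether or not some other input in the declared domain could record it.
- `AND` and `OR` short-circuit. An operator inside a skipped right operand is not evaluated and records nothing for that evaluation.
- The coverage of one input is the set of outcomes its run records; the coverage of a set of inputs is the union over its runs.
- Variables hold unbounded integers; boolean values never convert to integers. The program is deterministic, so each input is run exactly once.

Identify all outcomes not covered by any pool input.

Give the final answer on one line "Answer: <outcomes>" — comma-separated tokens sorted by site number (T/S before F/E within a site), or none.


input #1, m=5, p=6: events B1->T, B1->T, B1->F, B3->S, B2->T, B5->F, B6->T, B7->F, B8->F; outcomes B1=T, B1=F, B2=T, B3=S, B5=F, B6=T, B7=F, B8=F
input #2, m=6, p=5: events B1->T, B1->T, B1->T, B1->F, B3->S, B2->T, B5->F, B6->T, B7->F, B8->F; outcomes B1=T, B1=F, B2=T, B3=S, B5=F, B6=T, B7=F, B8=F
input #3, m=5, p=7: events B1->T, B1->T, B1->T, B1->F, B3->E, B2->T, B5->T, B7->F, B8->T; outcomes B1=T, B1=F, B2=T, B3=E, B5=T, B7=F, B8=T
input #4, m=6, p=4: events B1->T, B1->T, B1->T, B1->F, B3->E, B2->T, B5->T, B7->T; outcomes B1=T, B1=F, B2=T, B3=E, B5=T, B7=T
input #5, m=10, p=6: events B1->T, B1->T, B1->F, B3->S, B2->T, B5->F, B6->T, B7->F, B8->F; outcomes B1=T, B1=F, B2=T, B3=S, B5=F, B6=T, B7=F, B8=F
input #6, m=9, p=2: events B1->T, B1->T, B1->T, B1->F, B3->S, B2->T, B5->F, B6->T, B7->F, B8->F; outcomes B1=T, B1=F, B2=T, B3=S, B5=F, B6=T, B7=F, B8=F
union over the pool: B1=T, B1=F, B2=T, B3=S, B3=E, B5=T, B5=F, B6=T, B7=T, B7=F, B8=T, B8=F
uncovered (4 of 16): B2=F, B4=T, B4=F, B6=F
Answer: B2=F, B4=T, B4=F, B6=F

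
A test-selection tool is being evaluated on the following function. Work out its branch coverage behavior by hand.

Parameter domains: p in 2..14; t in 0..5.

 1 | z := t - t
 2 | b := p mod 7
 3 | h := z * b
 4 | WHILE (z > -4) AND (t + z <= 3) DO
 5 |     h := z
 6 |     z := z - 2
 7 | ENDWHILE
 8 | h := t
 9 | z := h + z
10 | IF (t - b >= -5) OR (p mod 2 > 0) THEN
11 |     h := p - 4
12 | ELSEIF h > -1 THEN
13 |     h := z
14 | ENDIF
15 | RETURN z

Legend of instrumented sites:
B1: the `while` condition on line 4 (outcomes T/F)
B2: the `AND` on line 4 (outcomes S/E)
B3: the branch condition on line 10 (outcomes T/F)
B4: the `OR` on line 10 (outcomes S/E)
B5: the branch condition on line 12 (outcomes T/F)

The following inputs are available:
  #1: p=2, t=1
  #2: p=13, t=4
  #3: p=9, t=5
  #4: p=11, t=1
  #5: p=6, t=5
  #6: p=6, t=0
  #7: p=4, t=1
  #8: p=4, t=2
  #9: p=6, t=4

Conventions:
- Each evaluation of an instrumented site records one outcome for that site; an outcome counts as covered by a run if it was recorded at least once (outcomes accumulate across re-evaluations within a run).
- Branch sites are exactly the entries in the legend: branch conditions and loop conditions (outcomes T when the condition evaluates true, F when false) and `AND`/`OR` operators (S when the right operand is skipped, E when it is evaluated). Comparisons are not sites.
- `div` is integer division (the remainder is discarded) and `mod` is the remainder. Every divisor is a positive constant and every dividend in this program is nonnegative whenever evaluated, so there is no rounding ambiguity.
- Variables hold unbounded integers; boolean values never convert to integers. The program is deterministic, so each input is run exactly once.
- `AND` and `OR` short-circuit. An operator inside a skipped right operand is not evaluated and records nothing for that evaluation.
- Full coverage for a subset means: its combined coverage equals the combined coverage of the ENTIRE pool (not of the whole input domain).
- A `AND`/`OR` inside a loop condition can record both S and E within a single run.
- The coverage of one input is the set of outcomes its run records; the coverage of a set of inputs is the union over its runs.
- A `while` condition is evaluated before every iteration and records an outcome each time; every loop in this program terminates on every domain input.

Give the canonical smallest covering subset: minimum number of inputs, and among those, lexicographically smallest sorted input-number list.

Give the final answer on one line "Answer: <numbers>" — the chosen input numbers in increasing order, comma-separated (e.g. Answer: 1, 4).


#1 (p=2, t=1) -> B2->E, B1->T, B2->E, B1->T, B2->S, B1->F, B4->S, B3->T; covered: B1=T, B1=F, B2=S, B2=E, B3=T, B4=S
#2 (p=13, t=4) -> B2->E, B1->F, B4->S, B3->T; covered: B1=F, B2=E, B3=T, B4=S
#3 (p=9, t=5) -> B2->E, B1->F, B4->S, B3->T; covered: B1=F, B2=E, B3=T, B4=S
#4 (p=11, t=1) -> B2->E, B1->T, B2->E, B1->T, B2->S, B1->F, B4->S, B3->T; covered: B1=T, B1=F, B2=S, B2=E, B3=T, B4=S
#5 (p=6, t=5) -> B2->E, B1->F, B4->S, B3->T; covered: B1=F, B2=E, B3=T, B4=S
#6 (p=6, t=0) -> B2->E, B1->T, B2->E, B1->T, B2->S, B1->F, B4->E, B3->F, B5->T; covered: B1=T, B1=F, B2=S, B2=E, B3=F, B4=E, B5=T
#7 (p=4, t=1) -> B2->E, B1->T, B2->E, B1->T, B2->S, B1->F, B4->S, B3->T; covered: B1=T, B1=F, B2=S, B2=E, B3=T, B4=S
#8 (p=4, t=2) -> B2->E, B1->T, B2->E, B1->T, B2->S, B1->F, B4->S, B3->T; covered: B1=T, B1=F, B2=S, B2=E, B3=T, B4=S
#9 (p=6, t=4) -> B2->E, B1->F, B4->S, B3->T; covered: B1=F, B2=E, B3=T, B4=S
the full pool covers 9 outcomes: B1=T, B1=F, B2=S, B2=E, B3=T, B3=F, B4=S, B4=E, B5=T
checked all size-1 subsets: none covers 9 outcomes (max 7/9)
the canonical winner is {1, 6}: size 2, full 9-outcome coverage, earliest index list among size-2 covers
Answer: 1, 6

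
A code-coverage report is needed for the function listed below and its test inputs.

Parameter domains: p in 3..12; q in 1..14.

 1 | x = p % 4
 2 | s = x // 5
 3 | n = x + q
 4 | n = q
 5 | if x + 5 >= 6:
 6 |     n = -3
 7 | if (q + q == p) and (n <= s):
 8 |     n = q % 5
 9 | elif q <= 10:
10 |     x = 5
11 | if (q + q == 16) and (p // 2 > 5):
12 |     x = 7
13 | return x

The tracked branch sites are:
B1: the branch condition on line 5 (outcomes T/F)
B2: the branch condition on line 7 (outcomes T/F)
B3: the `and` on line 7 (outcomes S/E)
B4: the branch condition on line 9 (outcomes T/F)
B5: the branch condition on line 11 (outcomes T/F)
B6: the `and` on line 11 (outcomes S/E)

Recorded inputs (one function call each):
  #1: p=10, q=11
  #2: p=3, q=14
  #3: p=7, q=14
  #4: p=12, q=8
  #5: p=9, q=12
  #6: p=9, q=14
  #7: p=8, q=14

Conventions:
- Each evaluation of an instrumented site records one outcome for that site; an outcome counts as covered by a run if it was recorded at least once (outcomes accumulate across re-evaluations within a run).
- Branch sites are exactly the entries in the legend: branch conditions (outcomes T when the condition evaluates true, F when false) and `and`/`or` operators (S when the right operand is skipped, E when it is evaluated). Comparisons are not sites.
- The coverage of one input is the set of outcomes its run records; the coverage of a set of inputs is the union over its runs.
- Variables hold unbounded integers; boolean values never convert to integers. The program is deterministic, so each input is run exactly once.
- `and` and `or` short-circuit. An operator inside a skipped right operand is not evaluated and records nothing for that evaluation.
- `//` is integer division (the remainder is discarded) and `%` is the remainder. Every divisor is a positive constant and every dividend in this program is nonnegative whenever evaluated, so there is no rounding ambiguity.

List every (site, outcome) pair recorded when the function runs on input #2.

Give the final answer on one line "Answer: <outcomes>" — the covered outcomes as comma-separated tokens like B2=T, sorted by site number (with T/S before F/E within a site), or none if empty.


Running input #2 (p=3, q=14), event by event:
  B1->T, B3->S, B2->F, B4->F, B6->S, B5->F
as a set, this run covers: B1=T, B2=F, B3=S, B4=F, B5=F, B6=S
Answer: B1=T, B2=F, B3=S, B4=F, B5=F, B6=S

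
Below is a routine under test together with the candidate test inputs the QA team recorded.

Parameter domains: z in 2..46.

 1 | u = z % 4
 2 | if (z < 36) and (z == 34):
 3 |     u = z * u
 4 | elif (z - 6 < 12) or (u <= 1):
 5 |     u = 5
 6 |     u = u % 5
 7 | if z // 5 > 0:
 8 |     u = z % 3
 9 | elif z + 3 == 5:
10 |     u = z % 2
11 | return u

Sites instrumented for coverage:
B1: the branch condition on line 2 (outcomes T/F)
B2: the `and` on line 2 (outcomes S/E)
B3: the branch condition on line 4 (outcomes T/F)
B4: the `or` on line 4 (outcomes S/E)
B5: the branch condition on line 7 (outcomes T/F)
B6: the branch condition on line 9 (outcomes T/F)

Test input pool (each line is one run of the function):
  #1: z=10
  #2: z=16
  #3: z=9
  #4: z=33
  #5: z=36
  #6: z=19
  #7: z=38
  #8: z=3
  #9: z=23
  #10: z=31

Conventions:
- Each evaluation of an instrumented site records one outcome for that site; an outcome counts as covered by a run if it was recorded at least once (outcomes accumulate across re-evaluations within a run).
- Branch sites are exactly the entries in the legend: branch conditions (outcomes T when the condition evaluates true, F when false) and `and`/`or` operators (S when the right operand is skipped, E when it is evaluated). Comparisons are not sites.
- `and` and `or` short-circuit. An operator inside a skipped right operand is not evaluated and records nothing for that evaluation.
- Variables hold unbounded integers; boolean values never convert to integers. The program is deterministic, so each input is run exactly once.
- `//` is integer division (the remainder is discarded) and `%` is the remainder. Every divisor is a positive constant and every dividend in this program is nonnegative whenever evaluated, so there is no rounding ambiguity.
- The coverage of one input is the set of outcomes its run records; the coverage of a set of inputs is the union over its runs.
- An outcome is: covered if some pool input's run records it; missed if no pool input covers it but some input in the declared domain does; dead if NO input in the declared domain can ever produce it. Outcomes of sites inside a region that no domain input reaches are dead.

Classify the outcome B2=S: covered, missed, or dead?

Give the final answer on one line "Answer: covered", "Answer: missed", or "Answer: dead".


B2=S is recorded by pool input(s) 5, 7 -> covered
Answer: covered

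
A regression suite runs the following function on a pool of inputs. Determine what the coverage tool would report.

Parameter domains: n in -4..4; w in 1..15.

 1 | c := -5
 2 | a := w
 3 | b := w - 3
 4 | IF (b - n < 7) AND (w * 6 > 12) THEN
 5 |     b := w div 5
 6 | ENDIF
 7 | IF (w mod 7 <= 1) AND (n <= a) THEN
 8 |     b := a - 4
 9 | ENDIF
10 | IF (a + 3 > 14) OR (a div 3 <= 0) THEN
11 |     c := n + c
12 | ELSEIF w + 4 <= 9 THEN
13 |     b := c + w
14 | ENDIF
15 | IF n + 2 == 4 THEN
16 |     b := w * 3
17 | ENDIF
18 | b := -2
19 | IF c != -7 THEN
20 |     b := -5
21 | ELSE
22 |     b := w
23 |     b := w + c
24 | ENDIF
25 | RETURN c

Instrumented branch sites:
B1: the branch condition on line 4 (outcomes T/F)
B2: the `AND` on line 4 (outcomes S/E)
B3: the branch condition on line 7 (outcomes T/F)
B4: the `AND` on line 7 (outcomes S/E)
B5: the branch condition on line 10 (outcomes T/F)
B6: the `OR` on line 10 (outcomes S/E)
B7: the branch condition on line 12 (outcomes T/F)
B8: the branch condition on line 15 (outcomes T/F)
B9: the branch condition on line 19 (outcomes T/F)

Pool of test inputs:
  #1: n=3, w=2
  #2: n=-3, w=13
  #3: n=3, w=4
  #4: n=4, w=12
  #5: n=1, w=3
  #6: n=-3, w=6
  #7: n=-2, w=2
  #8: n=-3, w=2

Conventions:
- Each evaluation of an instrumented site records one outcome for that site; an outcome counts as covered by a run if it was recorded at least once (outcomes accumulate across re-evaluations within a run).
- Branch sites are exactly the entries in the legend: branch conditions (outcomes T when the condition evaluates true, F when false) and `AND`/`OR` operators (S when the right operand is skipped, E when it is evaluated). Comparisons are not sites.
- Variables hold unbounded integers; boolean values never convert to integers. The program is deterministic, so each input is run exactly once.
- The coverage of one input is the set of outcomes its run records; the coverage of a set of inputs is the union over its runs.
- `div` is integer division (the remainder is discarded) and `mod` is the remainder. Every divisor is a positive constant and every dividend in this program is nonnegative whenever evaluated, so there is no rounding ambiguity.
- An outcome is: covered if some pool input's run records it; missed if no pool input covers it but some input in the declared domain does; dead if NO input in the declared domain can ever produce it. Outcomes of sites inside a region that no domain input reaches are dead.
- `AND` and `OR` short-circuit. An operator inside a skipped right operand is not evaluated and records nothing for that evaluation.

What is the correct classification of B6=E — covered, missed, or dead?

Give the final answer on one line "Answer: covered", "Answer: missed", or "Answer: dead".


B6=E is recorded by pool input(s) 1, 3, 5, 6, 7, 8 -> covered
Answer: covered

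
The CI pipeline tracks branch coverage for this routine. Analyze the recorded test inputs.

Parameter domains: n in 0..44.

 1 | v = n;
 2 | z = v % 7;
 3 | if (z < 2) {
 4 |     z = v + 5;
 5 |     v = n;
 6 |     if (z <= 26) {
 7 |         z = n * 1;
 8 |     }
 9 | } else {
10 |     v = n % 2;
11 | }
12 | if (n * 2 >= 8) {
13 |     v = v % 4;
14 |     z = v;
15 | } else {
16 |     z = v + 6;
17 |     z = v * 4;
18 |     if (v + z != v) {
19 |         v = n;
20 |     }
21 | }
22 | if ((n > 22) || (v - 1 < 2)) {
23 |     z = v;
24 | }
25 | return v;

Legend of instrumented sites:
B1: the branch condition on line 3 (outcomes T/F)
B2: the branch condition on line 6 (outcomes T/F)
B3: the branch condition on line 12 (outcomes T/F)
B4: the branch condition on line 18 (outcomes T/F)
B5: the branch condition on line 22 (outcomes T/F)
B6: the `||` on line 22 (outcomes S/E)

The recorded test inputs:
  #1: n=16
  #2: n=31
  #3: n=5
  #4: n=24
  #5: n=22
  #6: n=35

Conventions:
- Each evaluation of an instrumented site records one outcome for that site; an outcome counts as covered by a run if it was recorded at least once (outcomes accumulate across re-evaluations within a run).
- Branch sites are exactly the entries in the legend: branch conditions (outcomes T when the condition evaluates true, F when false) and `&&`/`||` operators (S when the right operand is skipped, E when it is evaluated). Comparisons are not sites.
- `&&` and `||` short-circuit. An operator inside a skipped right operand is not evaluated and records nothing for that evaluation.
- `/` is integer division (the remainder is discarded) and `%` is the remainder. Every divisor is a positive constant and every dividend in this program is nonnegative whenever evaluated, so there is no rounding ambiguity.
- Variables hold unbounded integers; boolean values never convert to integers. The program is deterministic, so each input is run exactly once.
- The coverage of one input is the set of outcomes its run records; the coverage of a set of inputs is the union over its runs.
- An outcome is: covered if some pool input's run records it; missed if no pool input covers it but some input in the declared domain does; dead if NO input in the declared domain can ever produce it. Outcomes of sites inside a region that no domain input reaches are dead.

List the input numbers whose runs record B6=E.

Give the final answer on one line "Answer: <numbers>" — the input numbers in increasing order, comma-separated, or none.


input #1 (n=16): hits B6=E
input #2 (n=31): never hits B6=E
input #3 (n=5): hits B6=E
input #4 (n=24): never hits B6=E
input #5 (n=22): hits B6=E
input #6 (n=35): never hits B6=E
Answer: 1, 3, 5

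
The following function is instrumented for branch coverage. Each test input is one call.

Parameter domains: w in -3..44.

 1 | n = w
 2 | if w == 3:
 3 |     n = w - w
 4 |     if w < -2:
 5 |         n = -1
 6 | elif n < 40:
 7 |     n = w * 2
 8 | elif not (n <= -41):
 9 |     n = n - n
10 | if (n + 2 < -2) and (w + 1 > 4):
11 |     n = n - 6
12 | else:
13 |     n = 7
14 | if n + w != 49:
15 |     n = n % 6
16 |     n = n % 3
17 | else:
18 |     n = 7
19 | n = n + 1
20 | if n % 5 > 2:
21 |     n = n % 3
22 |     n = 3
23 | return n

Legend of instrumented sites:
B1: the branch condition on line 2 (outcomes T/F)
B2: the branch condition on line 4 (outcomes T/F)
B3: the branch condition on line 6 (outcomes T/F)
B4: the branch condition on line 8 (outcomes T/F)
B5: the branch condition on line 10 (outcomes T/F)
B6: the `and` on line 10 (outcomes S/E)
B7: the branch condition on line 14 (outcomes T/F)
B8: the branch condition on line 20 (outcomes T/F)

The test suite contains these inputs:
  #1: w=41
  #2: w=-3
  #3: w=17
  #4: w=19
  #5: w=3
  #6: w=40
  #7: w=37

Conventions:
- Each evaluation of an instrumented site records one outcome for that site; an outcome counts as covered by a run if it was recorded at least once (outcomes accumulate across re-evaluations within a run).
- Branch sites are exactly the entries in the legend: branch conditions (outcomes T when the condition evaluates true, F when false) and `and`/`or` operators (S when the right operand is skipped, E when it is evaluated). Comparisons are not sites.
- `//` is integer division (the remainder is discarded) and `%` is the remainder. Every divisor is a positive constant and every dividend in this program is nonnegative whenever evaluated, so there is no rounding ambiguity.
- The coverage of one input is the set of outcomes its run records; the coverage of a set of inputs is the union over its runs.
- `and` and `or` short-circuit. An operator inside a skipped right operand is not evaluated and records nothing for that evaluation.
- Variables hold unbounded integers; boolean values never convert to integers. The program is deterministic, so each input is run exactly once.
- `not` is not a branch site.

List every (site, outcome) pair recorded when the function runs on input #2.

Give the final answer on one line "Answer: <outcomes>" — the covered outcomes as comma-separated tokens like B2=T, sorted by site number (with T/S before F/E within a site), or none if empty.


Simulating input #2 (w=-3) step by step:
  B1->F, B3->T, B6->E, B5->F, B7->T, B8->F
deduplicating events, the covered set is: B1=F, B3=T, B5=F, B6=E, B7=T, B8=F
Answer: B1=F, B3=T, B5=F, B6=E, B7=T, B8=F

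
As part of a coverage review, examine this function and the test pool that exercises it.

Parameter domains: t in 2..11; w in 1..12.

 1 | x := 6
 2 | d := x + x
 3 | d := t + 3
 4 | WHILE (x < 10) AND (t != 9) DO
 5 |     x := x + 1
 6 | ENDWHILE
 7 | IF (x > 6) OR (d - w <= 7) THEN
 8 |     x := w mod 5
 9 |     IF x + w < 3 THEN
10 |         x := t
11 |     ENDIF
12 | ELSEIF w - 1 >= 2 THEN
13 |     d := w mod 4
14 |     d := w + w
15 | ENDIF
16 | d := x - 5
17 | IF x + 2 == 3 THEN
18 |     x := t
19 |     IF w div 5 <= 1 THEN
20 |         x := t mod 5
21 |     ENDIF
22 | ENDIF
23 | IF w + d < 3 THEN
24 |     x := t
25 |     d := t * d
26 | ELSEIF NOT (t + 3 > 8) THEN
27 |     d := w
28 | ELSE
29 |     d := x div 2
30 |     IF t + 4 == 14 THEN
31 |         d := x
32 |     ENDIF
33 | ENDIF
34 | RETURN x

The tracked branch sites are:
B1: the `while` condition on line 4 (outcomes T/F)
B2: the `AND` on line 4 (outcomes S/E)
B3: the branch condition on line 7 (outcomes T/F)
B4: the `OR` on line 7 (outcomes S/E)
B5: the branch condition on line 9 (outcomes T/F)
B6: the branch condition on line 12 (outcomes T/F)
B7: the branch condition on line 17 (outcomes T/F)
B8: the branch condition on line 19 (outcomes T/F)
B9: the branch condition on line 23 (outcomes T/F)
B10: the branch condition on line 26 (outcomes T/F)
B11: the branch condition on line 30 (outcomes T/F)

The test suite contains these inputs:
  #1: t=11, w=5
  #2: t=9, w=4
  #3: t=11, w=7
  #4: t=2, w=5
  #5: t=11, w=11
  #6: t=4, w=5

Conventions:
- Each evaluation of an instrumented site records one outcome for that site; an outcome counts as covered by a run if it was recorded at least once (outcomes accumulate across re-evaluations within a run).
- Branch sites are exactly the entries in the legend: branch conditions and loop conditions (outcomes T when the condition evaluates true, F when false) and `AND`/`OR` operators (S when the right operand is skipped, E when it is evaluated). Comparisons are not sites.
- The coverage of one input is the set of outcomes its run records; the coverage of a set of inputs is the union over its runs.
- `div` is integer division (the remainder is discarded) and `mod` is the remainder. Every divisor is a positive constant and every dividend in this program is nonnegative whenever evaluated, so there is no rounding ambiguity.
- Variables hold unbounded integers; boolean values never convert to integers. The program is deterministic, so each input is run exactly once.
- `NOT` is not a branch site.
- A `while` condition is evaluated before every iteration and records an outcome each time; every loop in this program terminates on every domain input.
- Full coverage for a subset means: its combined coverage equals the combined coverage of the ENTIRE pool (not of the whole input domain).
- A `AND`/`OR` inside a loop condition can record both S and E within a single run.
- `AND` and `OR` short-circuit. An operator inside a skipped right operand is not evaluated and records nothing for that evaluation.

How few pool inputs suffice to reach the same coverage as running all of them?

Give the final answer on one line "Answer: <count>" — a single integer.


input #1 (t=11, w=5): events B2->E, B1->T, B2->E, B1->T, B2->E, B1->T, B2->E, B1->T, B2->S, B1->F, B4->S, B3->T, B5->F, B7->F, ...; covers B1=T, B1=F, B2=S, B2=E, B3=T, B4=S, B5=F, B7=F, B9=T
input #2 (t=9, w=4): events B2->E, B1->F, B4->E, B3->F, B6->T, B7->F, B9->F, B10->F, B11->F; covers B1=F, B2=E, B3=F, B4=E, B6=T, B7=F, B9=F, B10=F, B11=F
input #3 (t=11, w=7): events B2->E, B1->T, B2->E, B1->T, B2->E, B1->T, B2->E, B1->T, B2->S, B1->F, B4->S, B3->T, B5->F, B7->F, ...; covers B1=T, B1=F, B2=S, B2=E, B3=T, B4=S, B5=F, B7=F, B9=F, B10=F, B11=F
input #4 (t=2, w=5): events B2->E, B1->T, B2->E, B1->T, B2->E, B1->T, B2->E, B1->T, B2->S, B1->F, B4->S, B3->T, B5->F, B7->F, ...; covers B1=T, B1=F, B2=S, B2=E, B3=T, B4=S, B5=F, B7=F, B9=T
input #5 (t=11, w=11): events B2->E, B1->T, B2->E, B1->T, B2->E, B1->T, B2->E, B1->T, B2->S, B1->F, B4->S, B3->T, B5->F, B7->T, ...; covers B1=T, B1=F, B2=S, B2=E, B3=T, B4=S, B5=F, B7=T, B8=F, B9=F, B10=F, B11=F
input #6 (t=4, w=5): events B2->E, B1->T, B2->E, B1->T, B2->E, B1->T, B2->E, B1->T, B2->S, B1->F, B4->S, B3->T, B5->F, B7->F, ...; covers B1=T, B1=F, B2=S, B2=E, B3=T, B4=S, B5=F, B7=F, B9=T
pool-wide coverage (17 outcomes): B1=T, B1=F, B2=S, B2=E, B3=T, B3=F, B4=S, B4=E, B5=F, B6=T, B7=T, B7=F, B8=F, B9=T, B9=F, B10=F, B11=F
no size-1 subset reaches all 17 outcomes (best union: 12/17)
no size-2 subset reaches all 17 outcomes (best union: 16/17)
size 3: inputs {1, 2, 5} cover all 17 outcomes, and no lexicographically smaller subset of this size does
Answer: 3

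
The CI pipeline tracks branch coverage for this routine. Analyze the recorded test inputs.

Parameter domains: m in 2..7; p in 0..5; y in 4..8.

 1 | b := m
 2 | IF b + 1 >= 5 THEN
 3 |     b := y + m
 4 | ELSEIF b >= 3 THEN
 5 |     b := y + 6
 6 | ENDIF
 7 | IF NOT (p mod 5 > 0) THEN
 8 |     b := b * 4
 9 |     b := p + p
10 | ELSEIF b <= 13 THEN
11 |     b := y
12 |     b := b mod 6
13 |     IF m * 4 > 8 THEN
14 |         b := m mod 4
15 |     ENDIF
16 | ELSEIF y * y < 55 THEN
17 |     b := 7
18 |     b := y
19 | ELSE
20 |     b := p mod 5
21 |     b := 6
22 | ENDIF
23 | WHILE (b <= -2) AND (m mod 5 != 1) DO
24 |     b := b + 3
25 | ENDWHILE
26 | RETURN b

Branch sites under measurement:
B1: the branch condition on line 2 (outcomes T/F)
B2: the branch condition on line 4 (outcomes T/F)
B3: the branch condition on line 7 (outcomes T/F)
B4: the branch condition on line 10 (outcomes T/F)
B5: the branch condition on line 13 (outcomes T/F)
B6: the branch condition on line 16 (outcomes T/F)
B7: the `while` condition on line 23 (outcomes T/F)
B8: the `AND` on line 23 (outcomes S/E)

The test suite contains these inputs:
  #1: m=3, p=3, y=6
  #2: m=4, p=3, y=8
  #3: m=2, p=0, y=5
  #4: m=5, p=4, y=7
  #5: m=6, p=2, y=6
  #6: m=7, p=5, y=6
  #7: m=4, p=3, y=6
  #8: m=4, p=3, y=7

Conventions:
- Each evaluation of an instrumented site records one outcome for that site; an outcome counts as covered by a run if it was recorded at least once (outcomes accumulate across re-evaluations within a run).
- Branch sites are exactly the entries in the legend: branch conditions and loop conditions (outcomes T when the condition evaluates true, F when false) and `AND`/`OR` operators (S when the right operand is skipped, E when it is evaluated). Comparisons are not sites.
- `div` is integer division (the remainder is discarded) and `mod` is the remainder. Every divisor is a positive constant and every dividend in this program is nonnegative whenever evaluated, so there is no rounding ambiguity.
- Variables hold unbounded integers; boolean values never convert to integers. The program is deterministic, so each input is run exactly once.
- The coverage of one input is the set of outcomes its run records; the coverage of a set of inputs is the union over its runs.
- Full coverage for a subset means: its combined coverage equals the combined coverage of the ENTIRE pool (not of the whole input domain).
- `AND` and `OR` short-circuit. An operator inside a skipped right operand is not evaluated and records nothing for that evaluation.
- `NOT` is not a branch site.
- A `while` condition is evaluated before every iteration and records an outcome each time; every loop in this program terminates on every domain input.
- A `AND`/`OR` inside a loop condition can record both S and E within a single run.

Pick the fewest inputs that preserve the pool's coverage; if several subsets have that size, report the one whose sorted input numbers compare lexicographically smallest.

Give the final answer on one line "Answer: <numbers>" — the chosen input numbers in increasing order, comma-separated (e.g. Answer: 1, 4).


input #1, m=3, p=3, y=6: events B1->F, B2->T, B3->F, B4->T, B5->T, B8->S, B7->F; outcomes B1=F, B2=T, B3=F, B4=T, B5=T, B7=F, B8=S
input #2, m=4, p=3, y=8: events B1->T, B3->F, B4->T, B5->T, B8->S, B7->F; outcomes B1=T, B3=F, B4=T, B5=T, B7=F, B8=S
input #3, m=2, p=0, y=5: events B1->F, B2->F, B3->T, B8->S, B7->F; outcomes B1=F, B2=F, B3=T, B7=F, B8=S
input #4, m=5, p=4, y=7: events B1->T, B3->F, B4->T, B5->T, B8->S, B7->F; outcomes B1=T, B3=F, B4=T, B5=T, B7=F, B8=S
input #5, m=6, p=2, y=6: events B1->T, B3->F, B4->T, B5->T, B8->S, B7->F; outcomes B1=T, B3=F, B4=T, B5=T, B7=F, B8=S
input #6, m=7, p=5, y=6: events B1->T, B3->T, B8->S, B7->F; outcomes B1=T, B3=T, B7=F, B8=S
input #7, m=4, p=3, y=6: events B1->T, B3->F, B4->T, B5->T, B8->S, B7->F; outcomes B1=T, B3=F, B4=T, B5=T, B7=F, B8=S
input #8, m=4, p=3, y=7: events B1->T, B3->F, B4->T, B5->T, B8->S, B7->F; outcomes B1=T, B3=F, B4=T, B5=T, B7=F, B8=S
union over all inputs: B1=T, B1=F, B2=T, B2=F, B3=T, B3=F, B4=T, B5=T, B7=F, B8=S (10 outcomes)
every size-1 subset falls short of the 10 outcomes (best: 7/10)
every size-2 subset falls short of the 10 outcomes (best: 9/10)
inputs {1, 2, 3} (size 3) cover everything; no size-3 subset with a lexicographically smaller index list covers all 10
Answer: 1, 2, 3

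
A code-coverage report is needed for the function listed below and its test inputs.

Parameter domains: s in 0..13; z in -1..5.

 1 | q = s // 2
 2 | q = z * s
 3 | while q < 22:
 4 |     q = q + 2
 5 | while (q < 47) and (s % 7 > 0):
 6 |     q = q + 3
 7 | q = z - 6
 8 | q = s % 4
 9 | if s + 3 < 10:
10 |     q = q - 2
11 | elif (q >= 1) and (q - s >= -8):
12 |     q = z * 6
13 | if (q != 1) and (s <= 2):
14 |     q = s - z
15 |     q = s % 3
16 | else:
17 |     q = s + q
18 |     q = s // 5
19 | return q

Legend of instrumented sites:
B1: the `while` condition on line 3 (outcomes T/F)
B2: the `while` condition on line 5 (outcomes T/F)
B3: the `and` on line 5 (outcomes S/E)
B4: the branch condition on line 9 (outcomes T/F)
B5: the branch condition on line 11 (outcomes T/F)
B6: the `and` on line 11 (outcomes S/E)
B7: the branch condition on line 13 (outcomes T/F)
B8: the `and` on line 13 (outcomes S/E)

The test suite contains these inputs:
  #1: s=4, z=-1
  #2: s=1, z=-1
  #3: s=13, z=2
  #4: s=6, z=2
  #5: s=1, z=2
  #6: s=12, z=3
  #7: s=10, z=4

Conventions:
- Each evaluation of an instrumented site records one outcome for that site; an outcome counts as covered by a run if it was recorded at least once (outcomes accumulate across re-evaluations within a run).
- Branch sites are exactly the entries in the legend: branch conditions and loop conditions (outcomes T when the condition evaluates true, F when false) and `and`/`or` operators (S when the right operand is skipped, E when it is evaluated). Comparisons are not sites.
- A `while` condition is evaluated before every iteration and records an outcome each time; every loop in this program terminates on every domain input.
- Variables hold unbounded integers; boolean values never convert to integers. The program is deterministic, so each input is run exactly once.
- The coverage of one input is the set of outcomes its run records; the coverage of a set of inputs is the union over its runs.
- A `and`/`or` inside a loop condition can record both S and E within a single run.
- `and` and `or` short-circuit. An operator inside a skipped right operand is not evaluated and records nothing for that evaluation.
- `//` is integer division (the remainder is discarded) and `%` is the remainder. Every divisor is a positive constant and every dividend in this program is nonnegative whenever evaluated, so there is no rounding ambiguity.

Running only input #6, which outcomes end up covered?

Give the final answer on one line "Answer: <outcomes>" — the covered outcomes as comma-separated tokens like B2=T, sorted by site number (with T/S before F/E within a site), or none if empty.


Running input #6 (s=12, z=3), event by event:
  B1->F, B3->E, B2->T, B3->E, B2->T, B3->E, B2->T, B3->E, B2->T, B3->S
  B2->F, B4->F, B6->S, B5->F, B8->E, B7->F
collecting distinct outcomes: B1=F, B2=T, B2=F, B3=S, B3=E, B4=F, B5=F, B6=S, B7=F, B8=E
Answer: B1=F, B2=T, B2=F, B3=S, B3=E, B4=F, B5=F, B6=S, B7=F, B8=E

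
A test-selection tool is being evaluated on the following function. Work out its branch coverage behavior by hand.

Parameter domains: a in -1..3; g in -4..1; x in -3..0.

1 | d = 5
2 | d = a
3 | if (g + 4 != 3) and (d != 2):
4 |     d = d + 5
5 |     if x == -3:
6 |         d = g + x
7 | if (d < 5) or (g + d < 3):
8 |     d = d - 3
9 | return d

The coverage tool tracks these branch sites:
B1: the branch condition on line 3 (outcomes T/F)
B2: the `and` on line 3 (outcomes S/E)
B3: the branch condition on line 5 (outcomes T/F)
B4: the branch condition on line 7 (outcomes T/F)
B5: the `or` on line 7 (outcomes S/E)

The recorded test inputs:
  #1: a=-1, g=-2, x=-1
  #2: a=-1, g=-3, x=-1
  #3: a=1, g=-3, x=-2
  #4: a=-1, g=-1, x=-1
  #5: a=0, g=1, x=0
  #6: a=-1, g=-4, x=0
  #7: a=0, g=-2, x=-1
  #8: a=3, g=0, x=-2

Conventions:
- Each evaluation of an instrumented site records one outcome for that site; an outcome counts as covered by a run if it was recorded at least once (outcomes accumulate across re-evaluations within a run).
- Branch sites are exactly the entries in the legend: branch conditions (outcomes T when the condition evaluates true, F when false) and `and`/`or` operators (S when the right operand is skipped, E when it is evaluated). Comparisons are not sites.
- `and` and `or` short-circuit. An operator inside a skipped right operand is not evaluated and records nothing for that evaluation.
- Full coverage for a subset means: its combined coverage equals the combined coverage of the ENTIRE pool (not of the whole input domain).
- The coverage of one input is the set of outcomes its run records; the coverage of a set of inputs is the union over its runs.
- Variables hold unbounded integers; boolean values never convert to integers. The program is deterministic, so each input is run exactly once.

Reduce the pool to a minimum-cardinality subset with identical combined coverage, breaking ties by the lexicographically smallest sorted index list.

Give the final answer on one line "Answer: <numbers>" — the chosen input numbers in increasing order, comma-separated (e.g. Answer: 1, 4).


input #1 (a=-1, g=-2, x=-1): events B2->E, B1->T, B3->F, B5->S, B4->T; covers B1=T, B2=E, B3=F, B4=T, B5=S
input #2 (a=-1, g=-3, x=-1): events B2->E, B1->T, B3->F, B5->S, B4->T; covers B1=T, B2=E, B3=F, B4=T, B5=S
input #3 (a=1, g=-3, x=-2): events B2->E, B1->T, B3->F, B5->E, B4->F; covers B1=T, B2=E, B3=F, B4=F, B5=E
input #4 (a=-1, g=-1, x=-1): events B2->S, B1->F, B5->S, B4->T; covers B1=F, B2=S, B4=T, B5=S
input #5 (a=0, g=1, x=0): events B2->E, B1->T, B3->F, B5->E, B4->F; covers B1=T, B2=E, B3=F, B4=F, B5=E
input #6 (a=-1, g=-4, x=0): events B2->E, B1->T, B3->F, B5->S, B4->T; covers B1=T, B2=E, B3=F, B4=T, B5=S
input #7 (a=0, g=-2, x=-1): events B2->E, B1->T, B3->F, B5->E, B4->F; covers B1=T, B2=E, B3=F, B4=F, B5=E
input #8 (a=3, g=0, x=-2): events B2->E, B1->T, B3->F, B5->E, B4->F; covers B1=T, B2=E, B3=F, B4=F, B5=E
the full pool covers 9 outcomes: B1=T, B1=F, B2=S, B2=E, B3=F, B4=T, B4=F, B5=S, B5=E
checked all size-1 subsets: none covers 9 outcomes (max 5/9)
at size 2, {3, 4} reaches all 9 outcomes; every lexicographically earlier size-2 subset fails
Answer: 3, 4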